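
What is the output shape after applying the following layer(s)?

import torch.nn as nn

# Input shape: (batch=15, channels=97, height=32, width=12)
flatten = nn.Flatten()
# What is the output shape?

Input shape: (15, 97, 32, 12)
Output shape: (15, 37248)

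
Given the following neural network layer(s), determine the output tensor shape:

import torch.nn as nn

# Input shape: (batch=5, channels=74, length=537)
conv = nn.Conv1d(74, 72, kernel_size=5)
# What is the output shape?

Input shape: (5, 74, 537)
Output shape: (5, 72, 533)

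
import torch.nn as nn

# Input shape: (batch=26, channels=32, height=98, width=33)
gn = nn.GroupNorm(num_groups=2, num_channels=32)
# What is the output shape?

Input shape: (26, 32, 98, 33)
Output shape: (26, 32, 98, 33)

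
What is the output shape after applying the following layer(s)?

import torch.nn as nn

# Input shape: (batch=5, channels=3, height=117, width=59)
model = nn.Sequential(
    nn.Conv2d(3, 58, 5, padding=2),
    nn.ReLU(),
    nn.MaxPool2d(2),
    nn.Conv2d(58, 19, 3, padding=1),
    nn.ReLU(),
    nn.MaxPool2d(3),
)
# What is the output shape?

Input shape: (5, 3, 117, 59)
  -> after first Conv2d: (5, 58, 117, 59)
  -> after first MaxPool2d: (5, 58, 58, 29)
  -> after second Conv2d: (5, 19, 58, 29)
Output shape: (5, 19, 19, 9)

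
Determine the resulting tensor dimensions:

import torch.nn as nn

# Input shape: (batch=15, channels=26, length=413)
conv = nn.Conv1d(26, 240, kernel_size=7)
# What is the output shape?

Input shape: (15, 26, 413)
Output shape: (15, 240, 407)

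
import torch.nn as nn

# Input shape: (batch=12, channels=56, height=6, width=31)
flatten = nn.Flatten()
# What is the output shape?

Input shape: (12, 56, 6, 31)
Output shape: (12, 10416)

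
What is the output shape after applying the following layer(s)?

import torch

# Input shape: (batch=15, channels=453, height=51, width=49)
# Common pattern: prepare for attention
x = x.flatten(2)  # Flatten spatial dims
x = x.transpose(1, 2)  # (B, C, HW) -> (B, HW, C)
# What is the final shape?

Input shape: (15, 453, 51, 49)
  -> after flatten(2): (15, 453, 2499)
Output shape: (15, 2499, 453)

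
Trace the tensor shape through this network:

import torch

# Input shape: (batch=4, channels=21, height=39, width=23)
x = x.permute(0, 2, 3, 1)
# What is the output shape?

Input shape: (4, 21, 39, 23)
Output shape: (4, 39, 23, 21)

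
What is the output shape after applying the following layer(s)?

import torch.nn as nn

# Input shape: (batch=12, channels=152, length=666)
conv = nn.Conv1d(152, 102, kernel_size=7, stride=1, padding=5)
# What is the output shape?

Input shape: (12, 152, 666)
Output shape: (12, 102, 670)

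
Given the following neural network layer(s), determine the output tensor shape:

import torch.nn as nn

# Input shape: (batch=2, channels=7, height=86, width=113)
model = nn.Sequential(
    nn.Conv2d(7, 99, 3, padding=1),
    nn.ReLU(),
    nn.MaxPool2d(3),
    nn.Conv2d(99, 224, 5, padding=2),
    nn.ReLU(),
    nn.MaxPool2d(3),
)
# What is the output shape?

Input shape: (2, 7, 86, 113)
  -> after first Conv2d: (2, 99, 86, 113)
  -> after first MaxPool2d: (2, 99, 28, 37)
  -> after second Conv2d: (2, 224, 28, 37)
Output shape: (2, 224, 9, 12)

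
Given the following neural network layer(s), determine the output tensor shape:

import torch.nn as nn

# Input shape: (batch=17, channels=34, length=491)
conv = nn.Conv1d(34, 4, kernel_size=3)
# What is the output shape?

Input shape: (17, 34, 491)
Output shape: (17, 4, 489)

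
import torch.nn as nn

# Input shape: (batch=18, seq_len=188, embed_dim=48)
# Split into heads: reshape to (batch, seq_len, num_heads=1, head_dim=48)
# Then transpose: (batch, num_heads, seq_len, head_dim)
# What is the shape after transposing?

Input shape: (18, 188, 48)
  -> after reshape: (18, 188, 1, 48)
Output shape: (18, 1, 188, 48)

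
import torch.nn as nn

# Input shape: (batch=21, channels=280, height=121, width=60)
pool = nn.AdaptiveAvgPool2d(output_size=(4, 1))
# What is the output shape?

Input shape: (21, 280, 121, 60)
Output shape: (21, 280, 4, 1)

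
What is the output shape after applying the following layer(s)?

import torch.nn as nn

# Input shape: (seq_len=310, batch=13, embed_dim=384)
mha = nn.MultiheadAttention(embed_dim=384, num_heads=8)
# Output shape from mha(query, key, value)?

Input shape: (310, 13, 384)
Output shape: (310, 13, 384)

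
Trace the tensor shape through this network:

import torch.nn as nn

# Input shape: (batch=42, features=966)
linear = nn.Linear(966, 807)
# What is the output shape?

Input shape: (42, 966)
Output shape: (42, 807)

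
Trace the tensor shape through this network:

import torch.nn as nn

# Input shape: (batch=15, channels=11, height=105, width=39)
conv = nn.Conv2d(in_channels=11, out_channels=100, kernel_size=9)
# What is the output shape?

Input shape: (15, 11, 105, 39)
Output shape: (15, 100, 97, 31)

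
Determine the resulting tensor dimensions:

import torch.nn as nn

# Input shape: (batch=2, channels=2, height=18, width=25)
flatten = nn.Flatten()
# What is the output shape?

Input shape: (2, 2, 18, 25)
Output shape: (2, 900)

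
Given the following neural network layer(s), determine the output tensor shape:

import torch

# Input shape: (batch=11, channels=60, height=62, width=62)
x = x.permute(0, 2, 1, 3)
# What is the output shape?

Input shape: (11, 60, 62, 62)
Output shape: (11, 62, 60, 62)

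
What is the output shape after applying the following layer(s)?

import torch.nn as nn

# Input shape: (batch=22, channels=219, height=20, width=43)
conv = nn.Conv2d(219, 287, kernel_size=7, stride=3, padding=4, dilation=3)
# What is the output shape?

Input shape: (22, 219, 20, 43)
Output shape: (22, 287, 4, 11)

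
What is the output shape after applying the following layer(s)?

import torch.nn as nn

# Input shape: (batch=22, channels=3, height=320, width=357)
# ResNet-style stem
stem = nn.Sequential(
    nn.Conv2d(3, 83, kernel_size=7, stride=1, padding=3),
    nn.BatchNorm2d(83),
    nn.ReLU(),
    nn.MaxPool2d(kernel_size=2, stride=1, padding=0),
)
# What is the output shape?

Input shape: (22, 3, 320, 357)
  -> after Conv2d 7x7 stride=1: (22, 83, 320, 357)
Output shape: (22, 83, 319, 356)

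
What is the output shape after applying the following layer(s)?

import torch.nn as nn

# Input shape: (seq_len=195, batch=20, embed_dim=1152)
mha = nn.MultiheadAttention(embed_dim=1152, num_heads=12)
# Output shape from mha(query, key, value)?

Input shape: (195, 20, 1152)
Output shape: (195, 20, 1152)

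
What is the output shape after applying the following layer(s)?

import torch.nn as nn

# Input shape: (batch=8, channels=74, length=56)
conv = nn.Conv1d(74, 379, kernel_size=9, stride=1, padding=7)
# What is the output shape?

Input shape: (8, 74, 56)
Output shape: (8, 379, 62)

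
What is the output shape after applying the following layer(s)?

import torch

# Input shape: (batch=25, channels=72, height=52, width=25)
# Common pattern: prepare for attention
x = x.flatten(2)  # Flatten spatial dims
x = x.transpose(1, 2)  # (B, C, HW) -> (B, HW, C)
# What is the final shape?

Input shape: (25, 72, 52, 25)
  -> after flatten(2): (25, 72, 1300)
Output shape: (25, 1300, 72)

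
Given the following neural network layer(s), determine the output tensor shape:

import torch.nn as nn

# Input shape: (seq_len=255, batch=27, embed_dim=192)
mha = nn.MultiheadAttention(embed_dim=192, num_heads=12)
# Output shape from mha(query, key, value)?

Input shape: (255, 27, 192)
Output shape: (255, 27, 192)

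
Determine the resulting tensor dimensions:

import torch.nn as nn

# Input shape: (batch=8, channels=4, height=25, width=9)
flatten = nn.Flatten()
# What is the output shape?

Input shape: (8, 4, 25, 9)
Output shape: (8, 900)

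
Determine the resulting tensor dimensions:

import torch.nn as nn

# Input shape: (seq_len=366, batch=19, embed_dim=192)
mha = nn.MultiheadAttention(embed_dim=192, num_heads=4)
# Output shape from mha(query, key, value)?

Input shape: (366, 19, 192)
Output shape: (366, 19, 192)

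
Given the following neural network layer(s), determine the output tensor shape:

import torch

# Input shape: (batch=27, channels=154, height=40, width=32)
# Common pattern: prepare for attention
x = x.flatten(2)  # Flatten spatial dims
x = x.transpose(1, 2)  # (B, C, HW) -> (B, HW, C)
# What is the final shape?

Input shape: (27, 154, 40, 32)
  -> after flatten(2): (27, 154, 1280)
Output shape: (27, 1280, 154)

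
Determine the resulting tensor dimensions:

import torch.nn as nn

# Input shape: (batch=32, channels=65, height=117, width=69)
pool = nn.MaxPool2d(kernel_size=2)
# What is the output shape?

Input shape: (32, 65, 117, 69)
Output shape: (32, 65, 58, 34)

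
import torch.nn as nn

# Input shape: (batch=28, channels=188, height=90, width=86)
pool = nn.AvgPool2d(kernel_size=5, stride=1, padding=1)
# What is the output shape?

Input shape: (28, 188, 90, 86)
Output shape: (28, 188, 88, 84)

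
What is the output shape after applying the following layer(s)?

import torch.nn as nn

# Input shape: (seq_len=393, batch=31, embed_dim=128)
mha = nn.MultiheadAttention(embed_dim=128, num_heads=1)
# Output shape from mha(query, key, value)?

Input shape: (393, 31, 128)
Output shape: (393, 31, 128)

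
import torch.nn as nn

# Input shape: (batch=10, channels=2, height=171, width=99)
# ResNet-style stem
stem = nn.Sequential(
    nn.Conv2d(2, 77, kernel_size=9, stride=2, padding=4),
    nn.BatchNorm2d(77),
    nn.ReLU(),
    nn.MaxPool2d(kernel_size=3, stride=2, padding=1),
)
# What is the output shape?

Input shape: (10, 2, 171, 99)
  -> after Conv2d 9x9 stride=2: (10, 77, 86, 50)
Output shape: (10, 77, 43, 25)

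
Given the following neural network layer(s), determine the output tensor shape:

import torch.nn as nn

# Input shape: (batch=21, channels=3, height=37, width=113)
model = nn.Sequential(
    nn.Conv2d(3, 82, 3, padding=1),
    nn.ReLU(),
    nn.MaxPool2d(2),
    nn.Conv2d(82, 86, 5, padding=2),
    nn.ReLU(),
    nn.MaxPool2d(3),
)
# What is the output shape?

Input shape: (21, 3, 37, 113)
  -> after first Conv2d: (21, 82, 37, 113)
  -> after first MaxPool2d: (21, 82, 18, 56)
  -> after second Conv2d: (21, 86, 18, 56)
Output shape: (21, 86, 6, 18)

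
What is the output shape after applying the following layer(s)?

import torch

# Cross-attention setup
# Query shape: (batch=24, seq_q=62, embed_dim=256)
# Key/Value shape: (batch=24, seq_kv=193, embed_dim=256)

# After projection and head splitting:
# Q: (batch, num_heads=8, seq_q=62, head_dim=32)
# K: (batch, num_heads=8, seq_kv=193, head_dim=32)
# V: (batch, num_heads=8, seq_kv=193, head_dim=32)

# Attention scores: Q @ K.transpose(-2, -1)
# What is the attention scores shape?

Input shape: (24, 62, 256)
Output shape: (24, 8, 62, 193)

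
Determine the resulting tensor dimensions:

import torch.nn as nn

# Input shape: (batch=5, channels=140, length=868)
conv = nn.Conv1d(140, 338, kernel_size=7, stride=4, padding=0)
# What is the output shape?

Input shape: (5, 140, 868)
Output shape: (5, 338, 216)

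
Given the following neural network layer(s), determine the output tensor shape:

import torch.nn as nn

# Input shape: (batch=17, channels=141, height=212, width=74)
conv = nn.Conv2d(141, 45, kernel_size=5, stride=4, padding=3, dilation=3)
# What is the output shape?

Input shape: (17, 141, 212, 74)
Output shape: (17, 45, 52, 17)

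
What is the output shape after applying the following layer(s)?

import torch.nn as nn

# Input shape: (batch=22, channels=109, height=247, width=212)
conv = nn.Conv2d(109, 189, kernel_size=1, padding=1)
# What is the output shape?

Input shape: (22, 109, 247, 212)
Output shape: (22, 189, 249, 214)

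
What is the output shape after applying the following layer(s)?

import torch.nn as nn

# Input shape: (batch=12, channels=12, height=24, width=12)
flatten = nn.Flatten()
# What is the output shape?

Input shape: (12, 12, 24, 12)
Output shape: (12, 3456)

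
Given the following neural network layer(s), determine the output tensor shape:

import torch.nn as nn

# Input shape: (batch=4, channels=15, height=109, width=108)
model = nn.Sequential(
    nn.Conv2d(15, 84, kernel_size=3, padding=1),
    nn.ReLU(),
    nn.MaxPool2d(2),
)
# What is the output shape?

Input shape: (4, 15, 109, 108)
  -> after Conv2d: (4, 84, 109, 108)
  -> after ReLU: (4, 84, 109, 108)
Output shape: (4, 84, 54, 54)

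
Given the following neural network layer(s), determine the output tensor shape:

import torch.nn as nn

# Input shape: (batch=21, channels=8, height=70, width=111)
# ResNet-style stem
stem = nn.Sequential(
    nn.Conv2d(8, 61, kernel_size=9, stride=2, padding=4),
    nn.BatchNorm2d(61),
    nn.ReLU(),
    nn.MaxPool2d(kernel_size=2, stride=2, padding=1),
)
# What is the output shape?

Input shape: (21, 8, 70, 111)
  -> after Conv2d 9x9 stride=2: (21, 61, 35, 56)
Output shape: (21, 61, 18, 29)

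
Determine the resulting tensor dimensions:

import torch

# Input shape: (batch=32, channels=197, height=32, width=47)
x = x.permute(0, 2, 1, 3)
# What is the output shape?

Input shape: (32, 197, 32, 47)
Output shape: (32, 32, 197, 47)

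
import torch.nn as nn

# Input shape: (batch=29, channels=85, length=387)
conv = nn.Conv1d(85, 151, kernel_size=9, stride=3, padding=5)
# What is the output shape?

Input shape: (29, 85, 387)
Output shape: (29, 151, 130)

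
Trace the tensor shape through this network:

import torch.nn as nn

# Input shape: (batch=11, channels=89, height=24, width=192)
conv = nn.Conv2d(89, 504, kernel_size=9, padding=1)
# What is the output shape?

Input shape: (11, 89, 24, 192)
Output shape: (11, 504, 18, 186)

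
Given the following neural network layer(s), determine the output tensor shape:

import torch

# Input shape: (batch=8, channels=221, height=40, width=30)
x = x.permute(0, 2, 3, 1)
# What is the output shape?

Input shape: (8, 221, 40, 30)
Output shape: (8, 40, 30, 221)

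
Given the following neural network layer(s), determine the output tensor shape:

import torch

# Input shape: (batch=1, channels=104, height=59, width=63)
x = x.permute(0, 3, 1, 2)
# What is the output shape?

Input shape: (1, 104, 59, 63)
Output shape: (1, 63, 104, 59)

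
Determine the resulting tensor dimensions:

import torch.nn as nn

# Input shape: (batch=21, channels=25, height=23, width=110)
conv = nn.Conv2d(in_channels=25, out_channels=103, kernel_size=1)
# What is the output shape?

Input shape: (21, 25, 23, 110)
Output shape: (21, 103, 23, 110)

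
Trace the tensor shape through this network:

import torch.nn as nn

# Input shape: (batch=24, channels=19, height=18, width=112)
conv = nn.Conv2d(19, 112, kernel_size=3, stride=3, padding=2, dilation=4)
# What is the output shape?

Input shape: (24, 19, 18, 112)
Output shape: (24, 112, 5, 36)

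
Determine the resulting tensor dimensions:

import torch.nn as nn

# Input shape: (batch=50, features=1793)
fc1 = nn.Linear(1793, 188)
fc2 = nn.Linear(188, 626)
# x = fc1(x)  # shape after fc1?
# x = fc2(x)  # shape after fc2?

Input shape: (50, 1793)
  -> after fc1: (50, 188)
Output shape: (50, 626)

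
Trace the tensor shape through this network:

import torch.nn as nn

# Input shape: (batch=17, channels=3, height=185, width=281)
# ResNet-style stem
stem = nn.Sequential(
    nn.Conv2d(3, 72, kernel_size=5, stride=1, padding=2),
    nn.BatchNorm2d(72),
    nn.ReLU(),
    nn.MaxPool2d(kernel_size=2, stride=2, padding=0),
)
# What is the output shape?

Input shape: (17, 3, 185, 281)
  -> after Conv2d 5x5 stride=1: (17, 72, 185, 281)
Output shape: (17, 72, 92, 140)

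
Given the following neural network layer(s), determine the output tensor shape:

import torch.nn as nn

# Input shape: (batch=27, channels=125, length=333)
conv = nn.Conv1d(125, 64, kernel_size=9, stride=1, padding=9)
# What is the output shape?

Input shape: (27, 125, 333)
Output shape: (27, 64, 343)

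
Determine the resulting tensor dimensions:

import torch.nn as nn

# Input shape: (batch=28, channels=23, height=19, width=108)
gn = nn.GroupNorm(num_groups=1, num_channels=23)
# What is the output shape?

Input shape: (28, 23, 19, 108)
Output shape: (28, 23, 19, 108)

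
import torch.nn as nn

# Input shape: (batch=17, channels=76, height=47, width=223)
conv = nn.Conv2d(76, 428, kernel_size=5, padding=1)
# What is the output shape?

Input shape: (17, 76, 47, 223)
Output shape: (17, 428, 45, 221)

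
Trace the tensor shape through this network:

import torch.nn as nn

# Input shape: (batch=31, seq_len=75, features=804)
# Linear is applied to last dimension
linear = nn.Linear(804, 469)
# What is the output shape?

Input shape: (31, 75, 804)
Output shape: (31, 75, 469)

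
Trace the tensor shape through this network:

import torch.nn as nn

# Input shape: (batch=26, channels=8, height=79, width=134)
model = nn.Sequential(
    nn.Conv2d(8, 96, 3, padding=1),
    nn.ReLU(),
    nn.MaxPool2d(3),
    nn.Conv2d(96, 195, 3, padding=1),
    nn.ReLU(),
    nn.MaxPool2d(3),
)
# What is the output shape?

Input shape: (26, 8, 79, 134)
  -> after first Conv2d: (26, 96, 79, 134)
  -> after first MaxPool2d: (26, 96, 26, 44)
  -> after second Conv2d: (26, 195, 26, 44)
Output shape: (26, 195, 8, 14)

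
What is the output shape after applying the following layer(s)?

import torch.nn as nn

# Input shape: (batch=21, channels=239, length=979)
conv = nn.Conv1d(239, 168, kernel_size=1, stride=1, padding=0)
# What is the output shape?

Input shape: (21, 239, 979)
Output shape: (21, 168, 979)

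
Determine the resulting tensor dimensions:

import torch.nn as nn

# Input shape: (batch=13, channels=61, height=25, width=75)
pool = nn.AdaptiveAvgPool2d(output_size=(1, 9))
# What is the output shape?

Input shape: (13, 61, 25, 75)
Output shape: (13, 61, 1, 9)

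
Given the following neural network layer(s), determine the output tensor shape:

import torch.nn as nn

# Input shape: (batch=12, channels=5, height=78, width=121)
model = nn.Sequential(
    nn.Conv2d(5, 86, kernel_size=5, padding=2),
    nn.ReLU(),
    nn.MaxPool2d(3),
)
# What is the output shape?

Input shape: (12, 5, 78, 121)
  -> after Conv2d: (12, 86, 78, 121)
  -> after ReLU: (12, 86, 78, 121)
Output shape: (12, 86, 26, 40)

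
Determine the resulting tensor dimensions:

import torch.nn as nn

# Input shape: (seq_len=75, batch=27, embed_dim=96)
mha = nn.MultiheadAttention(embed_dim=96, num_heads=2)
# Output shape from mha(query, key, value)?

Input shape: (75, 27, 96)
Output shape: (75, 27, 96)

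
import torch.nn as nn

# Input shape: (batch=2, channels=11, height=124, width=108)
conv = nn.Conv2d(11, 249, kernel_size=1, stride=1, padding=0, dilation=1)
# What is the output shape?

Input shape: (2, 11, 124, 108)
Output shape: (2, 249, 124, 108)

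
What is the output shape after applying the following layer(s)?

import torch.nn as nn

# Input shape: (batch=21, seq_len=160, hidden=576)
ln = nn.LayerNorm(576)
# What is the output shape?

Input shape: (21, 160, 576)
Output shape: (21, 160, 576)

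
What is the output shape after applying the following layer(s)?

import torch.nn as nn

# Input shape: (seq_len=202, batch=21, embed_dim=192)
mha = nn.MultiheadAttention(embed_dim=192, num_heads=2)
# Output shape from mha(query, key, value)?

Input shape: (202, 21, 192)
Output shape: (202, 21, 192)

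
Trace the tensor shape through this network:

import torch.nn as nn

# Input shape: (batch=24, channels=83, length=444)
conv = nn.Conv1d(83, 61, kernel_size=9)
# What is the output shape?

Input shape: (24, 83, 444)
Output shape: (24, 61, 436)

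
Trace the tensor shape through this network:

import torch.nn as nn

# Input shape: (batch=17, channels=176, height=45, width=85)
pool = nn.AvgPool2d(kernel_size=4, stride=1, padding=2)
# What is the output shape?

Input shape: (17, 176, 45, 85)
Output shape: (17, 176, 46, 86)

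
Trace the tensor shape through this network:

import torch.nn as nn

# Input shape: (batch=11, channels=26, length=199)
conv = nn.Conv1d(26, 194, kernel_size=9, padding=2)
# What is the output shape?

Input shape: (11, 26, 199)
Output shape: (11, 194, 195)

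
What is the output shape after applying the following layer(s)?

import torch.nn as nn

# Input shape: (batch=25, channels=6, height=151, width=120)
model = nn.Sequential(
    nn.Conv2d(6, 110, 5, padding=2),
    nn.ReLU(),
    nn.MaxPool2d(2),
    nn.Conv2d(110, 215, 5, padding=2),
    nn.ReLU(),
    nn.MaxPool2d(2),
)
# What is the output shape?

Input shape: (25, 6, 151, 120)
  -> after first Conv2d: (25, 110, 151, 120)
  -> after first MaxPool2d: (25, 110, 75, 60)
  -> after second Conv2d: (25, 215, 75, 60)
Output shape: (25, 215, 37, 30)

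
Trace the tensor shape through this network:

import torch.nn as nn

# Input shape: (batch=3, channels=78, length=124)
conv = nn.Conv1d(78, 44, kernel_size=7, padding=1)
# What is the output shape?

Input shape: (3, 78, 124)
Output shape: (3, 44, 120)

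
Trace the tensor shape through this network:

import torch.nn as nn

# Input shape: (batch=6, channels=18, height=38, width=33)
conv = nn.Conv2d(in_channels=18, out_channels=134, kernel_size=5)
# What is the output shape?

Input shape: (6, 18, 38, 33)
Output shape: (6, 134, 34, 29)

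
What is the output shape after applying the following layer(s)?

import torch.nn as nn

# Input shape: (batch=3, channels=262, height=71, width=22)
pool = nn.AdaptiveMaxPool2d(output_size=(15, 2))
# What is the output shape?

Input shape: (3, 262, 71, 22)
Output shape: (3, 262, 15, 2)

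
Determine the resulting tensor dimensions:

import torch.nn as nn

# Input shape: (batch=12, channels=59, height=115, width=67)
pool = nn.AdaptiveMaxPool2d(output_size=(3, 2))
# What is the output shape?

Input shape: (12, 59, 115, 67)
Output shape: (12, 59, 3, 2)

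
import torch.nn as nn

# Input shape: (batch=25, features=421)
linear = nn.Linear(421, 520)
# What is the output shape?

Input shape: (25, 421)
Output shape: (25, 520)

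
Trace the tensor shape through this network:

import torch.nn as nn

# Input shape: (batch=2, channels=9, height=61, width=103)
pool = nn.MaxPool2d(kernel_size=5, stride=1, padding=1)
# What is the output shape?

Input shape: (2, 9, 61, 103)
Output shape: (2, 9, 59, 101)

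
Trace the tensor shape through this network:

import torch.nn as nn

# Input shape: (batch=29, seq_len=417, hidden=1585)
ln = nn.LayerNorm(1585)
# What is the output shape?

Input shape: (29, 417, 1585)
Output shape: (29, 417, 1585)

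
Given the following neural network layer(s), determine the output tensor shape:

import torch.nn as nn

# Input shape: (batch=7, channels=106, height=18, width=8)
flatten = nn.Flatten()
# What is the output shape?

Input shape: (7, 106, 18, 8)
Output shape: (7, 15264)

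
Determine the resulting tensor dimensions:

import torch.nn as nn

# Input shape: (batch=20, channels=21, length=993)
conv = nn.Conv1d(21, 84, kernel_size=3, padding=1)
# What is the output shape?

Input shape: (20, 21, 993)
Output shape: (20, 84, 993)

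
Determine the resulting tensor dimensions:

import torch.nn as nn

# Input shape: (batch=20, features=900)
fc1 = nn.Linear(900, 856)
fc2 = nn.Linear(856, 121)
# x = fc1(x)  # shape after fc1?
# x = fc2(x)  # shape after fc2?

Input shape: (20, 900)
  -> after fc1: (20, 856)
Output shape: (20, 121)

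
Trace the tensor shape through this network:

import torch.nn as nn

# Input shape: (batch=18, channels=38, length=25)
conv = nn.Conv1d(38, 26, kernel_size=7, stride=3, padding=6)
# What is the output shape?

Input shape: (18, 38, 25)
Output shape: (18, 26, 11)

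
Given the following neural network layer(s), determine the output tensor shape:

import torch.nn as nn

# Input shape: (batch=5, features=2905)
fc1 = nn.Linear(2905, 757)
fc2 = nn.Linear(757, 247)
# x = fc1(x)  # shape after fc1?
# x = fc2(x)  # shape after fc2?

Input shape: (5, 2905)
  -> after fc1: (5, 757)
Output shape: (5, 247)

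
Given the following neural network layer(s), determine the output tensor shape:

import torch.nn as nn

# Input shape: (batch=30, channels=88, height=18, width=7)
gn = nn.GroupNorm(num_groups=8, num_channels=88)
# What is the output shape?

Input shape: (30, 88, 18, 7)
Output shape: (30, 88, 18, 7)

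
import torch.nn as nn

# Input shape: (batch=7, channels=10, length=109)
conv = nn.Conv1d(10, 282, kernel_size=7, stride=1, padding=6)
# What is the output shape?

Input shape: (7, 10, 109)
Output shape: (7, 282, 115)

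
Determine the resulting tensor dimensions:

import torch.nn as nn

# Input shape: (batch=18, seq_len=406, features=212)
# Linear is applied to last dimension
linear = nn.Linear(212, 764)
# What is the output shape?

Input shape: (18, 406, 212)
Output shape: (18, 406, 764)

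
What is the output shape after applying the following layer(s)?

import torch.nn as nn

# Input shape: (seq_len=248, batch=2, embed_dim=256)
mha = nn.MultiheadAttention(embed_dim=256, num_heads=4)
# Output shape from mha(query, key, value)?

Input shape: (248, 2, 256)
Output shape: (248, 2, 256)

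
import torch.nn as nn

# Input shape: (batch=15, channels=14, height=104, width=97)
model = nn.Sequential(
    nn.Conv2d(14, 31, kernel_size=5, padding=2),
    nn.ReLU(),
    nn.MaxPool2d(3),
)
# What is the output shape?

Input shape: (15, 14, 104, 97)
  -> after Conv2d: (15, 31, 104, 97)
  -> after ReLU: (15, 31, 104, 97)
Output shape: (15, 31, 34, 32)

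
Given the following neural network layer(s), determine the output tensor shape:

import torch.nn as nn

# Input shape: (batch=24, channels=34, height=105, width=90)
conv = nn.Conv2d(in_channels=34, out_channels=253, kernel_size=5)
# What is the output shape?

Input shape: (24, 34, 105, 90)
Output shape: (24, 253, 101, 86)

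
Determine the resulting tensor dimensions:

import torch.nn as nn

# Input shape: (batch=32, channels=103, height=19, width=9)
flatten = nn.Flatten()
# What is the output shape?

Input shape: (32, 103, 19, 9)
Output shape: (32, 17613)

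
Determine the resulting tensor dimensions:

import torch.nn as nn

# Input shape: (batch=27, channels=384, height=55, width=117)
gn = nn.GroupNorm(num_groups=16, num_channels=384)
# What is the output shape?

Input shape: (27, 384, 55, 117)
Output shape: (27, 384, 55, 117)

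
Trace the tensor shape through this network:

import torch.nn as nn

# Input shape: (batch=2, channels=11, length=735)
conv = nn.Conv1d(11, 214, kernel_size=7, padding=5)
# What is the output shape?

Input shape: (2, 11, 735)
Output shape: (2, 214, 739)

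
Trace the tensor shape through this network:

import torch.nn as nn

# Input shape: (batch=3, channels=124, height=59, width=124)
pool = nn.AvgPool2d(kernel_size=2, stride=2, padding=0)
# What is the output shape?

Input shape: (3, 124, 59, 124)
Output shape: (3, 124, 29, 62)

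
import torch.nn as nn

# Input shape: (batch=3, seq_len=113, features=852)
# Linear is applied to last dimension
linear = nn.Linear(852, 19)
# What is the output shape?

Input shape: (3, 113, 852)
Output shape: (3, 113, 19)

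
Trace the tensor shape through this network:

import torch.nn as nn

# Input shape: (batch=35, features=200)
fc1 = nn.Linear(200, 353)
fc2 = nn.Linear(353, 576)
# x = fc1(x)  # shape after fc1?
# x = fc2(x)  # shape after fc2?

Input shape: (35, 200)
  -> after fc1: (35, 353)
Output shape: (35, 576)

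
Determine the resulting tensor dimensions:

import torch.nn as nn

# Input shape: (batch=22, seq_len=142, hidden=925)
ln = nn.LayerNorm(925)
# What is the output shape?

Input shape: (22, 142, 925)
Output shape: (22, 142, 925)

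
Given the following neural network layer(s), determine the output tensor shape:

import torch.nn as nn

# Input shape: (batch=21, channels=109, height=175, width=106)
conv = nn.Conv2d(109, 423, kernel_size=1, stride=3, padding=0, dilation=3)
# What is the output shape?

Input shape: (21, 109, 175, 106)
Output shape: (21, 423, 59, 36)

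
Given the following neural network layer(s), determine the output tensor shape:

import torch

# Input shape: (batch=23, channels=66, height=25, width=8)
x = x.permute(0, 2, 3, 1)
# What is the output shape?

Input shape: (23, 66, 25, 8)
Output shape: (23, 25, 8, 66)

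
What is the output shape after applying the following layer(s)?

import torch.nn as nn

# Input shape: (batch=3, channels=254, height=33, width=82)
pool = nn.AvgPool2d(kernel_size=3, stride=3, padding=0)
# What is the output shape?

Input shape: (3, 254, 33, 82)
Output shape: (3, 254, 11, 27)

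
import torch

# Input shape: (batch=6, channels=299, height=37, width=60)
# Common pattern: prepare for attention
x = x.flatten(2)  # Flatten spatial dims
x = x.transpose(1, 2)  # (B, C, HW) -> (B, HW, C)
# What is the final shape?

Input shape: (6, 299, 37, 60)
  -> after flatten(2): (6, 299, 2220)
Output shape: (6, 2220, 299)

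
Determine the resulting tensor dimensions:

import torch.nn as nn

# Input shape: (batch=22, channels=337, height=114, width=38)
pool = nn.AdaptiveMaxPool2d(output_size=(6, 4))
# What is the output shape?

Input shape: (22, 337, 114, 38)
Output shape: (22, 337, 6, 4)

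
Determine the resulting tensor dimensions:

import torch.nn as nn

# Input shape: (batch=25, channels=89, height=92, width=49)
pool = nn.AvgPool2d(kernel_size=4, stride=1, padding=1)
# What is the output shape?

Input shape: (25, 89, 92, 49)
Output shape: (25, 89, 91, 48)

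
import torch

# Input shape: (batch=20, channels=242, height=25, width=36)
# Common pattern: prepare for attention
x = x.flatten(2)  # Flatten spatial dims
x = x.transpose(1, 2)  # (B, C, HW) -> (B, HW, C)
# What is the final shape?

Input shape: (20, 242, 25, 36)
  -> after flatten(2): (20, 242, 900)
Output shape: (20, 900, 242)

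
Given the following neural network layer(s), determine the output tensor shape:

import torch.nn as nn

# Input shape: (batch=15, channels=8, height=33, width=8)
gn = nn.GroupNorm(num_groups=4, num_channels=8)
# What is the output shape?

Input shape: (15, 8, 33, 8)
Output shape: (15, 8, 33, 8)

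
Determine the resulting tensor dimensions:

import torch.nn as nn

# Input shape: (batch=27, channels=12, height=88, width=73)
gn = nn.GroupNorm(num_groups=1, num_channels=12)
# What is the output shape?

Input shape: (27, 12, 88, 73)
Output shape: (27, 12, 88, 73)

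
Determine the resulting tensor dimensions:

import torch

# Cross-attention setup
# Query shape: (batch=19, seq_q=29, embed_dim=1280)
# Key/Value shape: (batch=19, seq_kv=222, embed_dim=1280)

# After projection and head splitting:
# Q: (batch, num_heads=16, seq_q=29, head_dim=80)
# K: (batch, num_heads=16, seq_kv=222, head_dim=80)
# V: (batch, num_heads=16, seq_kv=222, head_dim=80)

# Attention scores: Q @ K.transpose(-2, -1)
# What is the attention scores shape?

Input shape: (19, 29, 1280)
Output shape: (19, 16, 29, 222)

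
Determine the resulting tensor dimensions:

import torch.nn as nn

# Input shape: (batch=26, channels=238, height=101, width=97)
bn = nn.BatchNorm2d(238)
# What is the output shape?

Input shape: (26, 238, 101, 97)
Output shape: (26, 238, 101, 97)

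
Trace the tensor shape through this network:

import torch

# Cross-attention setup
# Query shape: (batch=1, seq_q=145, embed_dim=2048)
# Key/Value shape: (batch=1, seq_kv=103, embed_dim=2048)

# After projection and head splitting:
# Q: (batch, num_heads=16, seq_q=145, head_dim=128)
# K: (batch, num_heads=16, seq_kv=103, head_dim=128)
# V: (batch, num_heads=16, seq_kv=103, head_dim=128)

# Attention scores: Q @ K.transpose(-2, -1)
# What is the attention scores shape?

Input shape: (1, 145, 2048)
Output shape: (1, 16, 145, 103)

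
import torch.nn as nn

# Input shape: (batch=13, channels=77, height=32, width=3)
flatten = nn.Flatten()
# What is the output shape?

Input shape: (13, 77, 32, 3)
Output shape: (13, 7392)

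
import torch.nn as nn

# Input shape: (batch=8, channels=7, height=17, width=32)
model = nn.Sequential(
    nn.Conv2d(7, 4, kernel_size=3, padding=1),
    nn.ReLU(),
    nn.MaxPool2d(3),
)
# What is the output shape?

Input shape: (8, 7, 17, 32)
  -> after Conv2d: (8, 4, 17, 32)
  -> after ReLU: (8, 4, 17, 32)
Output shape: (8, 4, 5, 10)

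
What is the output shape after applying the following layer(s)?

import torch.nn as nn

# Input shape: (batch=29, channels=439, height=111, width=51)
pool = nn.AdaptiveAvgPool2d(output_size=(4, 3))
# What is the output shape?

Input shape: (29, 439, 111, 51)
Output shape: (29, 439, 4, 3)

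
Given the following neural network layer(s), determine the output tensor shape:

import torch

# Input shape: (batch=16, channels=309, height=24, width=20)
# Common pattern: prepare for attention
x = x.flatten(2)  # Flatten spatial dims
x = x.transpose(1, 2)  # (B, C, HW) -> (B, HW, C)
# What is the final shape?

Input shape: (16, 309, 24, 20)
  -> after flatten(2): (16, 309, 480)
Output shape: (16, 480, 309)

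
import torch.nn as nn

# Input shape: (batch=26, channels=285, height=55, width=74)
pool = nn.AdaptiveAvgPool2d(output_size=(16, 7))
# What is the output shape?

Input shape: (26, 285, 55, 74)
Output shape: (26, 285, 16, 7)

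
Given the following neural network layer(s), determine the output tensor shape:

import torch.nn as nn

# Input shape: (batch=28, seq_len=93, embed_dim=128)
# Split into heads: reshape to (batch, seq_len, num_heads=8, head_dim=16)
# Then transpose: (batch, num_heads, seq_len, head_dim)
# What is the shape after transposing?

Input shape: (28, 93, 128)
  -> after reshape: (28, 93, 8, 16)
Output shape: (28, 8, 93, 16)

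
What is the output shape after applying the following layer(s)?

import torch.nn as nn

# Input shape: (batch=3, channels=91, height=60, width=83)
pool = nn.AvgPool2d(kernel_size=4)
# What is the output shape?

Input shape: (3, 91, 60, 83)
Output shape: (3, 91, 15, 20)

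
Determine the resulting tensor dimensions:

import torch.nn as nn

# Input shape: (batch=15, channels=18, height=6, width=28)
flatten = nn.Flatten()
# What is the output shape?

Input shape: (15, 18, 6, 28)
Output shape: (15, 3024)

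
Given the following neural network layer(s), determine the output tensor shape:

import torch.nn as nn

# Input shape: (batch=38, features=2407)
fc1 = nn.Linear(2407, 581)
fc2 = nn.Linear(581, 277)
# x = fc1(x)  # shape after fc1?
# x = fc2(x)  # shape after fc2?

Input shape: (38, 2407)
  -> after fc1: (38, 581)
Output shape: (38, 277)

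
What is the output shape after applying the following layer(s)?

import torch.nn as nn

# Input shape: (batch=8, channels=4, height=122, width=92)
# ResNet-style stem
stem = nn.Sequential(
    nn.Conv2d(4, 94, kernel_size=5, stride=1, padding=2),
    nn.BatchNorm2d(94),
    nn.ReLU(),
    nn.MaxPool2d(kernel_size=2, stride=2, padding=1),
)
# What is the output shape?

Input shape: (8, 4, 122, 92)
  -> after Conv2d 5x5 stride=1: (8, 94, 122, 92)
Output shape: (8, 94, 62, 47)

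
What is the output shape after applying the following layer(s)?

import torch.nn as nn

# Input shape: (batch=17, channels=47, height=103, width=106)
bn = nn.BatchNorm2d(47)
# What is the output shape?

Input shape: (17, 47, 103, 106)
Output shape: (17, 47, 103, 106)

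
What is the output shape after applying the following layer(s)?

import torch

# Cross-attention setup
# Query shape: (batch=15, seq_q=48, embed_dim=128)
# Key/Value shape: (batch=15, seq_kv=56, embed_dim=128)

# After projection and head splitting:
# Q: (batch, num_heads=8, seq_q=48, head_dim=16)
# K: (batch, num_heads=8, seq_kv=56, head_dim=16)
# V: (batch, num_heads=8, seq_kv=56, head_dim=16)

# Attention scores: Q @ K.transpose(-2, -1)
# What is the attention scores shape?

Input shape: (15, 48, 128)
Output shape: (15, 8, 48, 56)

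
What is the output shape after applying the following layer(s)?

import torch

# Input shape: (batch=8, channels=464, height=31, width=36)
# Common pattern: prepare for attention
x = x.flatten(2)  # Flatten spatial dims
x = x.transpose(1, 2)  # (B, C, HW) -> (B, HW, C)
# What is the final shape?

Input shape: (8, 464, 31, 36)
  -> after flatten(2): (8, 464, 1116)
Output shape: (8, 1116, 464)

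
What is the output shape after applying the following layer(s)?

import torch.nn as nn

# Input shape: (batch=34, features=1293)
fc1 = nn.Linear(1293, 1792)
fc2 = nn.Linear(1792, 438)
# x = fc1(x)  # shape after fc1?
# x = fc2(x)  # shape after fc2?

Input shape: (34, 1293)
  -> after fc1: (34, 1792)
Output shape: (34, 438)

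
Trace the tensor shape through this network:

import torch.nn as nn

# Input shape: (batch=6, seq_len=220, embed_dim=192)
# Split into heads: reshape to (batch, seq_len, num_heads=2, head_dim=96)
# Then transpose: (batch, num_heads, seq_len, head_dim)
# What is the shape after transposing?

Input shape: (6, 220, 192)
  -> after reshape: (6, 220, 2, 96)
Output shape: (6, 2, 220, 96)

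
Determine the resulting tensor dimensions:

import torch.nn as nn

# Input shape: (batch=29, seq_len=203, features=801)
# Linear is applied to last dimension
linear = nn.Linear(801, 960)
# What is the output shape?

Input shape: (29, 203, 801)
Output shape: (29, 203, 960)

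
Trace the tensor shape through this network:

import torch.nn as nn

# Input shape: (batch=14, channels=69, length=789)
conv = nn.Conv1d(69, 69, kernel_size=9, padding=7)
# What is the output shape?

Input shape: (14, 69, 789)
Output shape: (14, 69, 795)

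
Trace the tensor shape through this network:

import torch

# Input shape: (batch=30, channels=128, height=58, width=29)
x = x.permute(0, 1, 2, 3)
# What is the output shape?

Input shape: (30, 128, 58, 29)
Output shape: (30, 128, 58, 29)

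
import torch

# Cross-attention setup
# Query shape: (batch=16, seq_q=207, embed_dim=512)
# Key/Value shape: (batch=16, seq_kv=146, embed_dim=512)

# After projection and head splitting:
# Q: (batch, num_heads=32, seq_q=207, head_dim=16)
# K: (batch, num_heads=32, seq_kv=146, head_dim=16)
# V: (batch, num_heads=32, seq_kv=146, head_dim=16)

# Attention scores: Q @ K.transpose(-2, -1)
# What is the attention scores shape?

Input shape: (16, 207, 512)
Output shape: (16, 32, 207, 146)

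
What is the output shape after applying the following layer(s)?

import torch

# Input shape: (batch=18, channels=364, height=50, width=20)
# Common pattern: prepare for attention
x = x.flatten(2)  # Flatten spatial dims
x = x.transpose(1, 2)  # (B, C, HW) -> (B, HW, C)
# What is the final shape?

Input shape: (18, 364, 50, 20)
  -> after flatten(2): (18, 364, 1000)
Output shape: (18, 1000, 364)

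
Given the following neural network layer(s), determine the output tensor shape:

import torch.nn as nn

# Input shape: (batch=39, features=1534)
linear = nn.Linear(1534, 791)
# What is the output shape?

Input shape: (39, 1534)
Output shape: (39, 791)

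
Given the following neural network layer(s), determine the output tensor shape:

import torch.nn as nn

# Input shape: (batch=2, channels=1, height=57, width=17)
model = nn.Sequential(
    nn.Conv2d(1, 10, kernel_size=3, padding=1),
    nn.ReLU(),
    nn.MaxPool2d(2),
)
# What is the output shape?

Input shape: (2, 1, 57, 17)
  -> after Conv2d: (2, 10, 57, 17)
  -> after ReLU: (2, 10, 57, 17)
Output shape: (2, 10, 28, 8)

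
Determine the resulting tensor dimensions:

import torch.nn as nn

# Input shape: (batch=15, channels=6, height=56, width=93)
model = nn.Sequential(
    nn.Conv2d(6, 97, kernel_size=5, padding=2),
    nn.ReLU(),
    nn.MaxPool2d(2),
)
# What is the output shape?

Input shape: (15, 6, 56, 93)
  -> after Conv2d: (15, 97, 56, 93)
  -> after ReLU: (15, 97, 56, 93)
Output shape: (15, 97, 28, 46)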